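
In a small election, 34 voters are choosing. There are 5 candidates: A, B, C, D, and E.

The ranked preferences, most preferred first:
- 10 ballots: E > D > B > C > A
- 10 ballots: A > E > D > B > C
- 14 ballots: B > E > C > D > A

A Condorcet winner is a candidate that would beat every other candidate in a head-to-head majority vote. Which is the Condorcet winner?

E vs A: 24–10
E vs B: 20–14
E vs C: 34–0
E vs D: 34–0
E beats every other candidate.

E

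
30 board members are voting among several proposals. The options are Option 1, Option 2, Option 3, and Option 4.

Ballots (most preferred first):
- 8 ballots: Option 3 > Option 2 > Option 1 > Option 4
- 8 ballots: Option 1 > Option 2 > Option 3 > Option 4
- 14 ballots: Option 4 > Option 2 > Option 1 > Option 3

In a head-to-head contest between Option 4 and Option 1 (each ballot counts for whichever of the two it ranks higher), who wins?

Option 4 is ranked above Option 1 on 14 ballots; Option 1 above Option 4 on 16.

Option 1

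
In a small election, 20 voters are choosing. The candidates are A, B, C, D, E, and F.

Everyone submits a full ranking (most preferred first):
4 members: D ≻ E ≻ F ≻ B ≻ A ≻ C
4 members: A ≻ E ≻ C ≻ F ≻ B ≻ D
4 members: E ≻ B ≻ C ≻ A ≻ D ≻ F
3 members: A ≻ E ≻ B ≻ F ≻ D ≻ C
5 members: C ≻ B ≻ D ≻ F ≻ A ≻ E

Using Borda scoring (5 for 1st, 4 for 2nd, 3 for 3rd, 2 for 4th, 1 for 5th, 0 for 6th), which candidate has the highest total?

E

A: 4×1 + 4×5 + 4×2 + 3×5 + 5×1 = 52
B: 4×2 + 4×1 + 4×4 + 3×3 + 5×4 = 57
C: 4×0 + 4×3 + 4×3 + 3×0 + 5×5 = 49
D: 4×5 + 4×0 + 4×1 + 3×1 + 5×3 = 42
E: 4×4 + 4×4 + 4×5 + 3×4 + 5×0 = 64
F: 4×3 + 4×2 + 4×0 + 3×2 + 5×2 = 36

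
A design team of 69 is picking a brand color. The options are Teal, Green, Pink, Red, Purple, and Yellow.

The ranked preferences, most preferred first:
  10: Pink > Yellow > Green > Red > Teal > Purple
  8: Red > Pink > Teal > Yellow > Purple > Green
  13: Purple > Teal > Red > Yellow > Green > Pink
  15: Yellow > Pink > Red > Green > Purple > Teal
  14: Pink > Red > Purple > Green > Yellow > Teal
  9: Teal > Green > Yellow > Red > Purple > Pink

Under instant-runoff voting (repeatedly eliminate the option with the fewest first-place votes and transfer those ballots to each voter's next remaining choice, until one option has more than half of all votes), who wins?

Round 1: Teal 9, Green 0, Pink 24, Red 8, Purple 13, Yellow 15. Green eliminated.
Round 2: Teal 9, Pink 24, Red 8, Purple 13, Yellow 15. Red eliminated.
Round 3: Teal 9, Pink 32, Purple 13, Yellow 15. Teal eliminated.
Round 4: Pink 32, Purple 13, Yellow 24. Purple eliminated.
Round 5: Pink 32, Yellow 37. Yellow has a majority (≥35).

Yellow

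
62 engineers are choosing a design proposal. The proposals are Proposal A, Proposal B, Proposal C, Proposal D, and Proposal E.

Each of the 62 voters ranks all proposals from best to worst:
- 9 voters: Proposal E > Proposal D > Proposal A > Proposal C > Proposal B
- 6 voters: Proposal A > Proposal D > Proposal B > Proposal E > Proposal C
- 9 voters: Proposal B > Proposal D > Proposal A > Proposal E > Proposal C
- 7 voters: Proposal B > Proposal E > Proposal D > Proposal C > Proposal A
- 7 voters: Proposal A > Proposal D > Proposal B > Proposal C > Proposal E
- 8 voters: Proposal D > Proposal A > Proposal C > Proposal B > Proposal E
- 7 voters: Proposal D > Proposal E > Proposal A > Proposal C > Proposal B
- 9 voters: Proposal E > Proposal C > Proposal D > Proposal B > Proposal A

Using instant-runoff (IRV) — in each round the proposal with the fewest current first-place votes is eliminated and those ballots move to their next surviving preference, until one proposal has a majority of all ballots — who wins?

Round 1: Proposal A 13, Proposal B 16, Proposal C 0, Proposal D 15, Proposal E 18. Proposal C eliminated.
Round 2: Proposal A 13, Proposal B 16, Proposal D 15, Proposal E 18. Proposal A eliminated.
Round 3: Proposal B 16, Proposal D 28, Proposal E 18. Proposal B eliminated.
Round 4: Proposal D 37, Proposal E 25. Proposal D has a majority (≥32).

Proposal D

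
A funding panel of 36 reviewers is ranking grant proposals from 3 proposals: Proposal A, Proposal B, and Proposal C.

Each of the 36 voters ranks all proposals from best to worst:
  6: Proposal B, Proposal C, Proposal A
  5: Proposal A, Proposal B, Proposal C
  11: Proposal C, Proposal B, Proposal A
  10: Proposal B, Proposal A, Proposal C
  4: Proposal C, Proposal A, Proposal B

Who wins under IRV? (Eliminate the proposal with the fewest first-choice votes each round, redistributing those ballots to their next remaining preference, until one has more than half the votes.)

Round 1: Proposal A 5, Proposal B 16, Proposal C 15. Proposal A eliminated.
Round 2: Proposal B 21, Proposal C 15. Proposal B has a majority (≥19).

Proposal B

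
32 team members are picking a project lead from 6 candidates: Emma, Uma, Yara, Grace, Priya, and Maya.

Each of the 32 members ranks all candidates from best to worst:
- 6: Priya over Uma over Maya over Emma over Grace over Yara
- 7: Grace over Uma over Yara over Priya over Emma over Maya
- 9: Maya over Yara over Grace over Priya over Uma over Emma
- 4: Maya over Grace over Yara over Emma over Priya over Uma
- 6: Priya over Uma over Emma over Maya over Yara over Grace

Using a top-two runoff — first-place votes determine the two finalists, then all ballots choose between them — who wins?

Priya

Round 1 first-place votes: Emma 0, Uma 0, Yara 0, Grace 7, Priya 12, Maya 13. Maya and Priya advance.
Runoff: Maya is ranked above Priya on 13 ballots, Priya above Maya on 19.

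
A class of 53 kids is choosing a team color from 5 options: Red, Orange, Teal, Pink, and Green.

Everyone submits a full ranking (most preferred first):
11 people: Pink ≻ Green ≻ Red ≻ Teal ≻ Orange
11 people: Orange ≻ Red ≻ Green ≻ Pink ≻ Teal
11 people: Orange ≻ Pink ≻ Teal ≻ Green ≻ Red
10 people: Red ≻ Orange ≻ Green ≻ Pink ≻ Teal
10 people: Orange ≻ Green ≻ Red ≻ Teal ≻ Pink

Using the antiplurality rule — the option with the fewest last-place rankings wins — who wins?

Green

Last-place votes: Red 11, Orange 11, Teal 21, Pink 10, Green 0.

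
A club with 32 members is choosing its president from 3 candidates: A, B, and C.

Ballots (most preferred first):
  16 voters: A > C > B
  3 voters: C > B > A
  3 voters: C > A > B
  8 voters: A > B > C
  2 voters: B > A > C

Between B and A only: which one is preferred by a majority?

B is ranked above A on 5 ballots; A above B on 27.

A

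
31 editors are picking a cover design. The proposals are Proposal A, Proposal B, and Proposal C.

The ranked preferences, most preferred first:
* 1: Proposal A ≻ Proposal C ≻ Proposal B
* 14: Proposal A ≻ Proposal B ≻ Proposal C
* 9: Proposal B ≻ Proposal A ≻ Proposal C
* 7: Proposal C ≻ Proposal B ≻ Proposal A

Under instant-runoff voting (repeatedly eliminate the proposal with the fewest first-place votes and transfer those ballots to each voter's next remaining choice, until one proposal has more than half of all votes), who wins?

Proposal B

Round 1: Proposal A 15, Proposal B 9, Proposal C 7. Proposal C eliminated.
Round 2: Proposal A 15, Proposal B 16. Proposal B has a majority (≥16).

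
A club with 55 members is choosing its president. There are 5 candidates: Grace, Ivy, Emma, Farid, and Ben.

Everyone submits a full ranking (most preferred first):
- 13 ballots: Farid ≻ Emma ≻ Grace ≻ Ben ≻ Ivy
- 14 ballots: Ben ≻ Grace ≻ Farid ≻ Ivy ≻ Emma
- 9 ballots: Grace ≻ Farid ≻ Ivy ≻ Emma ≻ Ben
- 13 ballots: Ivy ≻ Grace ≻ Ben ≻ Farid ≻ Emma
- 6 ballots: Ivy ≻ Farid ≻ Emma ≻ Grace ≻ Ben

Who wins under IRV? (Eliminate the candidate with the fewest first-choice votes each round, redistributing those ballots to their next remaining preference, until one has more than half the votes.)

Farid

Round 1: Grace 9, Ivy 19, Emma 0, Farid 13, Ben 14. Emma eliminated.
Round 2: Grace 9, Ivy 19, Farid 13, Ben 14. Grace eliminated.
Round 3: Ivy 19, Farid 22, Ben 14. Ben eliminated.
Round 4: Ivy 19, Farid 36. Farid has a majority (≥28).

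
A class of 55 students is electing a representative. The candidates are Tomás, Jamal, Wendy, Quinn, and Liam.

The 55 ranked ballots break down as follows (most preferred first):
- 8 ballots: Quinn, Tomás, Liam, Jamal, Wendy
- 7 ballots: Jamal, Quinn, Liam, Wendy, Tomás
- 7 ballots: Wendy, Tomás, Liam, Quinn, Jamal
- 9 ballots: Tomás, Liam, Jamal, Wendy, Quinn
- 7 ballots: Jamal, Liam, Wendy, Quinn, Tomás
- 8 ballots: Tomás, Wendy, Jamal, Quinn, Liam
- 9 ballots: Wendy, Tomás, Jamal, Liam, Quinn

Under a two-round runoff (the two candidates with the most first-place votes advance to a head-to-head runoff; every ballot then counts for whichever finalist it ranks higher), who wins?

Wendy

Round 1 first-place votes: Tomás 17, Jamal 14, Wendy 16, Quinn 8, Liam 0. Tomás and Wendy advance.
Runoff: Tomás is ranked above Wendy on 25 ballots, Wendy above Tomás on 30.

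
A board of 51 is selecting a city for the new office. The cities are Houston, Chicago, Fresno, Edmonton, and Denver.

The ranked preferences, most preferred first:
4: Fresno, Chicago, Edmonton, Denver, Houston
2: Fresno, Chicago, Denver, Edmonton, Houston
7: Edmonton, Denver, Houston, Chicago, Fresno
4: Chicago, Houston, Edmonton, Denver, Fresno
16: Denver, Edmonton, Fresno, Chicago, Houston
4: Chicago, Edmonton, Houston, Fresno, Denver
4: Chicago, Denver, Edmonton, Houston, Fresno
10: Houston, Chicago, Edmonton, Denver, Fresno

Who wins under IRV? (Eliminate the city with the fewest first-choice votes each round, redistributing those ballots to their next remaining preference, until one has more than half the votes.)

Chicago

Round 1: Houston 10, Chicago 12, Fresno 6, Edmonton 7, Denver 16. Fresno eliminated.
Round 2: Houston 10, Chicago 18, Edmonton 7, Denver 16. Edmonton eliminated.
Round 3: Houston 10, Chicago 18, Denver 23. Houston eliminated.
Round 4: Chicago 28, Denver 23. Chicago has a majority (≥26).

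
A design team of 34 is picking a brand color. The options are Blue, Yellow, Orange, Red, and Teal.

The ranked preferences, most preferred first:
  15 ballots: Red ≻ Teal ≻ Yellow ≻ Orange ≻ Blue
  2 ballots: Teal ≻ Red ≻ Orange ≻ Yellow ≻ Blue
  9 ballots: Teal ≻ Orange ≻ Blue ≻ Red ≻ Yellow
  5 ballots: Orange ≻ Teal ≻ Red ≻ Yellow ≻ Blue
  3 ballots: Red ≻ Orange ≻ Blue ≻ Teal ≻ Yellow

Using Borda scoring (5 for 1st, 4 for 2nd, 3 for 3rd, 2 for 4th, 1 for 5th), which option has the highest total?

Blue: 15×1 + 2×1 + 9×3 + 5×1 + 3×3 = 58
Yellow: 15×3 + 2×2 + 9×1 + 5×2 + 3×1 = 71
Orange: 15×2 + 2×3 + 9×4 + 5×5 + 3×4 = 109
Red: 15×5 + 2×4 + 9×2 + 5×3 + 3×5 = 131
Teal: 15×4 + 2×5 + 9×5 + 5×4 + 3×2 = 141

Teal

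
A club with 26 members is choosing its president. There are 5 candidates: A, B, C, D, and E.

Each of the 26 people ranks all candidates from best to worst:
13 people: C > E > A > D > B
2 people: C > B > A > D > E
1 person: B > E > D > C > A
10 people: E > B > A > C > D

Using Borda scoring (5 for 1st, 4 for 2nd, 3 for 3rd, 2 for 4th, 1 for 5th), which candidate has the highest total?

E

A: 13×3 + 2×3 + 1×1 + 10×3 = 76
B: 13×1 + 2×4 + 1×5 + 10×4 = 66
C: 13×5 + 2×5 + 1×2 + 10×2 = 97
D: 13×2 + 2×2 + 1×3 + 10×1 = 43
E: 13×4 + 2×1 + 1×4 + 10×5 = 108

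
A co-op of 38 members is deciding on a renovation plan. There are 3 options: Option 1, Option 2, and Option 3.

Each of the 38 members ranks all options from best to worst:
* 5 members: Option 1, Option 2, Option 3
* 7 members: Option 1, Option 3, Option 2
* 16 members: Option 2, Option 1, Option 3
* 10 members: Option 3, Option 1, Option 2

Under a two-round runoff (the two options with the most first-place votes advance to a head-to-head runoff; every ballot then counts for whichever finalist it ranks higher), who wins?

Round 1 first-place votes: Option 1 12, Option 2 16, Option 3 10. Option 2 and Option 1 advance.
Runoff: Option 2 is ranked above Option 1 on 16 ballots, Option 1 above Option 2 on 22.

Option 1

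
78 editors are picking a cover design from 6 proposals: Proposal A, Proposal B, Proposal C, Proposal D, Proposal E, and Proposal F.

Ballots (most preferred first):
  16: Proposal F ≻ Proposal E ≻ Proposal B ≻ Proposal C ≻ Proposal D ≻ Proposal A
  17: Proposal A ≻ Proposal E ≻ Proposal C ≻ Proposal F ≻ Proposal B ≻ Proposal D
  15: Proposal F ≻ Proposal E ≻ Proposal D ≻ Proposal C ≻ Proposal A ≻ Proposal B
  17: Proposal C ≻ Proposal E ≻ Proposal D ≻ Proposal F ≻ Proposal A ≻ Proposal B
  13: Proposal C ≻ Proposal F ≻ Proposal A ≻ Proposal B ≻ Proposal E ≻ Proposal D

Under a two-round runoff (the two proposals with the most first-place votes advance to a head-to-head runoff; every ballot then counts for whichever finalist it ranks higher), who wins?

Proposal C

Round 1 first-place votes: Proposal A 17, Proposal B 0, Proposal C 30, Proposal D 0, Proposal E 0, Proposal F 31. Proposal F and Proposal C advance.
Runoff: Proposal F is ranked above Proposal C on 31 ballots, Proposal C above Proposal F on 47.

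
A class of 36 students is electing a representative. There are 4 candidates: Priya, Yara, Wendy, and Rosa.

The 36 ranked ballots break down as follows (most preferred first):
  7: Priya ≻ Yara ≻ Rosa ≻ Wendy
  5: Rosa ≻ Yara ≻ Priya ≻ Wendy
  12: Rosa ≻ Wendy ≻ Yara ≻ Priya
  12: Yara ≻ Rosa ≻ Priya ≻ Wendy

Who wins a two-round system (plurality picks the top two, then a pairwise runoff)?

Round 1 first-place votes: Priya 7, Yara 12, Wendy 0, Rosa 17. Rosa and Yara advance.
Runoff: Rosa is ranked above Yara on 17 ballots, Yara above Rosa on 19.

Yara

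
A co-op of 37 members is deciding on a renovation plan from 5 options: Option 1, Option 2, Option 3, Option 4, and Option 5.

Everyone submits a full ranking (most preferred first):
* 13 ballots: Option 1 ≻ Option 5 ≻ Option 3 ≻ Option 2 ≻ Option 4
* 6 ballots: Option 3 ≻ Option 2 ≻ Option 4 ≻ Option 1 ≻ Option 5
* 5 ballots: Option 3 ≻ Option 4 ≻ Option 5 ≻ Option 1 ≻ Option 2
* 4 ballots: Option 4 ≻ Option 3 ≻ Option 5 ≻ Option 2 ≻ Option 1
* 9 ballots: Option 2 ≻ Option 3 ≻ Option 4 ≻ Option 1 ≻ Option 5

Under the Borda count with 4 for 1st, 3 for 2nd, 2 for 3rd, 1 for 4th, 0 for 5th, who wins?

Option 1: 13×4 + 6×1 + 5×1 + 4×0 + 9×1 = 72
Option 2: 13×1 + 6×3 + 5×0 + 4×1 + 9×4 = 71
Option 3: 13×2 + 6×4 + 5×4 + 4×3 + 9×3 = 109
Option 4: 13×0 + 6×2 + 5×3 + 4×4 + 9×2 = 61
Option 5: 13×3 + 6×0 + 5×2 + 4×2 + 9×0 = 57

Option 3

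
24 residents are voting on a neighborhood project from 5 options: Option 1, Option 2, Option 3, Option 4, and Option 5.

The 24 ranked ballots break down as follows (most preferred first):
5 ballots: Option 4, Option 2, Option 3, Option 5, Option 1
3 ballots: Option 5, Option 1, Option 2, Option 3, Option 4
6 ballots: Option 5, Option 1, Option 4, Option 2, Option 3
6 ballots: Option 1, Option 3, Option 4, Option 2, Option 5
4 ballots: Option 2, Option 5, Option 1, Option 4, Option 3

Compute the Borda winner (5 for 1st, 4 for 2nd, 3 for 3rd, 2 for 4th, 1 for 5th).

Option 1: 5×1 + 3×4 + 6×4 + 6×5 + 4×3 = 83
Option 2: 5×4 + 3×3 + 6×2 + 6×2 + 4×5 = 73
Option 3: 5×3 + 3×2 + 6×1 + 6×4 + 4×1 = 55
Option 4: 5×5 + 3×1 + 6×3 + 6×3 + 4×2 = 72
Option 5: 5×2 + 3×5 + 6×5 + 6×1 + 4×4 = 77

Option 1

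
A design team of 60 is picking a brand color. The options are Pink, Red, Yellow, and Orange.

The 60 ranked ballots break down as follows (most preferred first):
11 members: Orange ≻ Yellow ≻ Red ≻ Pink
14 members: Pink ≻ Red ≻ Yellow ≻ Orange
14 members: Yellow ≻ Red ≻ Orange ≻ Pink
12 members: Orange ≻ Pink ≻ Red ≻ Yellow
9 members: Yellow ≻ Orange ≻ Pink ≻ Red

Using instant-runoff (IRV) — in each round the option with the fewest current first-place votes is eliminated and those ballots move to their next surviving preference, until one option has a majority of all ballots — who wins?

Round 1: Pink 14, Red 0, Yellow 23, Orange 23. Red eliminated.
Round 2: Pink 14, Yellow 23, Orange 23. Pink eliminated.
Round 3: Yellow 37, Orange 23. Yellow has a majority (≥31).

Yellow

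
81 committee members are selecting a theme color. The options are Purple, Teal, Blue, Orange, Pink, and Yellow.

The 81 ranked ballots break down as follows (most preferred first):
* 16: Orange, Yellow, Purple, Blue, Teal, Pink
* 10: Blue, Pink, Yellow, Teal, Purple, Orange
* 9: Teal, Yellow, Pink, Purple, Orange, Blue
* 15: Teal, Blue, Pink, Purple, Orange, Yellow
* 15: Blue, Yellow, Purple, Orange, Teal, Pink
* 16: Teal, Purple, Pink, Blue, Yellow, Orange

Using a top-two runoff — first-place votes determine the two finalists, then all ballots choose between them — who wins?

Blue

Round 1 first-place votes: Purple 0, Teal 40, Blue 25, Orange 16, Pink 0, Yellow 0. Teal and Blue advance.
Runoff: Teal is ranked above Blue on 40 ballots, Blue above Teal on 41.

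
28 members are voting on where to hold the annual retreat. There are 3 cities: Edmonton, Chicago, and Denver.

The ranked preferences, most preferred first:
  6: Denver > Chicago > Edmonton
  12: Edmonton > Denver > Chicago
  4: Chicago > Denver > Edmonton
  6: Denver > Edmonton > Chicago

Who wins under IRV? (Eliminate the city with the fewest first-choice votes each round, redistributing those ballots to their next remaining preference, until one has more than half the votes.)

Denver

Round 1: Edmonton 12, Chicago 4, Denver 12. Chicago eliminated.
Round 2: Edmonton 12, Denver 16. Denver has a majority (≥15).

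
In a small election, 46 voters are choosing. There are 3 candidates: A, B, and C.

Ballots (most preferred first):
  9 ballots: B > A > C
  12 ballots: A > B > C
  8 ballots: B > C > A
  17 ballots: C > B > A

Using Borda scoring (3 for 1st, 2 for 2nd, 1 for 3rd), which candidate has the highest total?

B

A: 9×2 + 12×3 + 8×1 + 17×1 = 79
B: 9×3 + 12×2 + 8×3 + 17×2 = 109
C: 9×1 + 12×1 + 8×2 + 17×3 = 88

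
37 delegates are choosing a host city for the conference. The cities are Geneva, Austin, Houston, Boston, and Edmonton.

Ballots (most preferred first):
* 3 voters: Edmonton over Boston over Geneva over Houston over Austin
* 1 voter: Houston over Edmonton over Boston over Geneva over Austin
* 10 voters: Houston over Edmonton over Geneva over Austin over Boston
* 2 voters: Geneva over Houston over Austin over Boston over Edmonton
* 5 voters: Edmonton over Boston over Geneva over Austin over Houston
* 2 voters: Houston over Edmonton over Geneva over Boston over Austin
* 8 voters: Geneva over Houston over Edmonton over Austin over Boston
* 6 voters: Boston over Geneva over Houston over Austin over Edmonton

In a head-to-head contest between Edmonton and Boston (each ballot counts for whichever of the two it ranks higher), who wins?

Edmonton

Edmonton is ranked above Boston on 29 ballots; Boston above Edmonton on 8.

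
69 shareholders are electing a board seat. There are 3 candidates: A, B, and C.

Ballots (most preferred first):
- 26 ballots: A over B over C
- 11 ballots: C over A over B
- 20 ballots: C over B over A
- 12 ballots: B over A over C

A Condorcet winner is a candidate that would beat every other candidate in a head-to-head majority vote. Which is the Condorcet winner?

A

A vs B: 37–32
A vs C: 38–31
A beats every other candidate.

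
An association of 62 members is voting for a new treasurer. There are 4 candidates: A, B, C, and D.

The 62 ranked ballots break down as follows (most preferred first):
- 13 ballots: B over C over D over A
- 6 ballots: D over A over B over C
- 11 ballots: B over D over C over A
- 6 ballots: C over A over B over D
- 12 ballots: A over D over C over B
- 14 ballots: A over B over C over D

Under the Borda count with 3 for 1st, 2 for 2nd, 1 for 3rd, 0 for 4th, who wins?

A: 13×0 + 6×2 + 11×0 + 6×2 + 12×3 + 14×3 = 102
B: 13×3 + 6×1 + 11×3 + 6×1 + 12×0 + 14×2 = 112
C: 13×2 + 6×0 + 11×1 + 6×3 + 12×1 + 14×1 = 81
D: 13×1 + 6×3 + 11×2 + 6×0 + 12×2 + 14×0 = 77

B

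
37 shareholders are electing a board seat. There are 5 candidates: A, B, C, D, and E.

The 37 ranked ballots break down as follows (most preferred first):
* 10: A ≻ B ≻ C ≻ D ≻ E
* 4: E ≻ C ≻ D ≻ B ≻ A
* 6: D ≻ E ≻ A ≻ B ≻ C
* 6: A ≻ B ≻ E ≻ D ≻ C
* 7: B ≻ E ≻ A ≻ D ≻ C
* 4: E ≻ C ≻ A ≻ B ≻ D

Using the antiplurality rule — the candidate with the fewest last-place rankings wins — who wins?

B

Last-place votes: A 4, B 0, C 19, D 4, E 10.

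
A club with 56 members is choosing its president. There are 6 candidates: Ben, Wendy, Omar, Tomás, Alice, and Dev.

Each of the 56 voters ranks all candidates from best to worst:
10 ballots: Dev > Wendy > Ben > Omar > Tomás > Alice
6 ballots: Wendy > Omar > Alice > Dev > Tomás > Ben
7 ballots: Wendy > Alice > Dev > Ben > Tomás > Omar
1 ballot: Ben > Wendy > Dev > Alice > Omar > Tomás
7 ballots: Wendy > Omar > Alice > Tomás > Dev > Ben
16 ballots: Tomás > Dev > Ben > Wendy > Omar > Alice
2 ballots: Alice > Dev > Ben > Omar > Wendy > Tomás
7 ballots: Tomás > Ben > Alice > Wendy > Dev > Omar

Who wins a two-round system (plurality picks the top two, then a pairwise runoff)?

Wendy

Round 1 first-place votes: Ben 1, Wendy 20, Omar 0, Tomás 23, Alice 2, Dev 10. Tomás and Wendy advance.
Runoff: Tomás is ranked above Wendy on 23 ballots, Wendy above Tomás on 33.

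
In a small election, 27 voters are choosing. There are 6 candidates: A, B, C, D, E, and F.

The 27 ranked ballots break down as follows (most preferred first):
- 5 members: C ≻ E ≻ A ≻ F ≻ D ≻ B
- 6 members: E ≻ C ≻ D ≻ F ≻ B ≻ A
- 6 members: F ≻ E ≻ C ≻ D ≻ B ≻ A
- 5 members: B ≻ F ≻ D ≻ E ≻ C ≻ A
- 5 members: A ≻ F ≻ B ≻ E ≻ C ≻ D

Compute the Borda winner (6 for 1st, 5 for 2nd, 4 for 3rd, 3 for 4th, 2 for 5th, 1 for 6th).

E

A: 5×4 + 6×1 + 6×1 + 5×1 + 5×6 = 67
B: 5×1 + 6×2 + 6×2 + 5×6 + 5×4 = 79
C: 5×6 + 6×5 + 6×4 + 5×2 + 5×2 = 104
D: 5×2 + 6×4 + 6×3 + 5×4 + 5×1 = 77
E: 5×5 + 6×6 + 6×5 + 5×3 + 5×3 = 121
F: 5×3 + 6×3 + 6×6 + 5×5 + 5×5 = 119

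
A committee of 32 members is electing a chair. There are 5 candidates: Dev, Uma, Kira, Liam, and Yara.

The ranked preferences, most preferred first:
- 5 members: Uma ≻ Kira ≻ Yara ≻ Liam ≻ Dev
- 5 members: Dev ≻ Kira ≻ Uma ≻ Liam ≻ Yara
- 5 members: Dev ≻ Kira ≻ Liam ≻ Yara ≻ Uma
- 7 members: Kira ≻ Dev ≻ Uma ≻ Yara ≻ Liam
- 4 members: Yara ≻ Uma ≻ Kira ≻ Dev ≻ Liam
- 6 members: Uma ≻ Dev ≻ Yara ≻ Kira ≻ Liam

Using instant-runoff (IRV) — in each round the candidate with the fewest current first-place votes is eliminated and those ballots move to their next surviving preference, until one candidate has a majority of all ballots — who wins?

Round 1: Dev 10, Uma 11, Kira 7, Liam 0, Yara 4. Liam eliminated.
Round 2: Dev 10, Uma 11, Kira 7, Yara 4. Yara eliminated.
Round 3: Dev 10, Uma 15, Kira 7. Kira eliminated.
Round 4: Dev 17, Uma 15. Dev has a majority (≥17).

Dev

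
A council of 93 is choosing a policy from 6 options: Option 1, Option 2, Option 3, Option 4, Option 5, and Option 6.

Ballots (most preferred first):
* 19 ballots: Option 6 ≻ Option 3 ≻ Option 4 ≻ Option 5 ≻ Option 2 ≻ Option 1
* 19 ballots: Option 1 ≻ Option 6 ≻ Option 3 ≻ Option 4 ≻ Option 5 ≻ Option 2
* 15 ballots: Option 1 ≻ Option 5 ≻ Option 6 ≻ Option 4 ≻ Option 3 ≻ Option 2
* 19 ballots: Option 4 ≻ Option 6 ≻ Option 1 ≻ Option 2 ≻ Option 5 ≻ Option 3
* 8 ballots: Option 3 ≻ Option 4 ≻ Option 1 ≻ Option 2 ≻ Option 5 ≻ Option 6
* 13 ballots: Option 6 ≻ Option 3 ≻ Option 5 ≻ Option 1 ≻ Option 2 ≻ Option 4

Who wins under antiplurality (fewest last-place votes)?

Option 5

Last-place votes: Option 1 19, Option 2 34, Option 3 19, Option 4 13, Option 5 0, Option 6 8.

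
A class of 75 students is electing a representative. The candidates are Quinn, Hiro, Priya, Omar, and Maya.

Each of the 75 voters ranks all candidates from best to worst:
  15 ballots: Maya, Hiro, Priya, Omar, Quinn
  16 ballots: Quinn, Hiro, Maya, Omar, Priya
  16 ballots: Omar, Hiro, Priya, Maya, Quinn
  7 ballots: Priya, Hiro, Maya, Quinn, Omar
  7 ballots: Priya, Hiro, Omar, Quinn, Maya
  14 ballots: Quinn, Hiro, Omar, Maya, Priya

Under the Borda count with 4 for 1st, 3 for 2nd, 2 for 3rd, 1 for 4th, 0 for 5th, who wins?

Quinn: 15×0 + 16×4 + 16×0 + 7×1 + 7×1 + 14×4 = 134
Hiro: 15×3 + 16×3 + 16×3 + 7×3 + 7×3 + 14×3 = 225
Priya: 15×2 + 16×0 + 16×2 + 7×4 + 7×4 + 14×0 = 118
Omar: 15×1 + 16×1 + 16×4 + 7×0 + 7×2 + 14×2 = 137
Maya: 15×4 + 16×2 + 16×1 + 7×2 + 7×0 + 14×1 = 136

Hiro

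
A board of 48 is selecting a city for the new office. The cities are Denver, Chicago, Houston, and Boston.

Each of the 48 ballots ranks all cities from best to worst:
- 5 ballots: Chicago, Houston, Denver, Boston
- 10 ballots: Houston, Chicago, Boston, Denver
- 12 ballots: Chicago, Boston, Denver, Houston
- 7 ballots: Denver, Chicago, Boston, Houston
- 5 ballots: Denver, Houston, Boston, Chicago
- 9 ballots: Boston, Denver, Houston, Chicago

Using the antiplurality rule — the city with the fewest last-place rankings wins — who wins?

Boston

Last-place votes: Denver 10, Chicago 14, Houston 19, Boston 5.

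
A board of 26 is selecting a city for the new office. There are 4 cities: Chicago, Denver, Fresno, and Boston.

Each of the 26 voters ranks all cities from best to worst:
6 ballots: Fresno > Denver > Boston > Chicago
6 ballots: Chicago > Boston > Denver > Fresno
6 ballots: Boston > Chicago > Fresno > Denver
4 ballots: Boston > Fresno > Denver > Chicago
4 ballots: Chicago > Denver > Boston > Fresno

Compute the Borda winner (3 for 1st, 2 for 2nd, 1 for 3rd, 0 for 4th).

Boston

Chicago: 6×0 + 6×3 + 6×2 + 4×0 + 4×3 = 42
Denver: 6×2 + 6×1 + 6×0 + 4×1 + 4×2 = 30
Fresno: 6×3 + 6×0 + 6×1 + 4×2 + 4×0 = 32
Boston: 6×1 + 6×2 + 6×3 + 4×3 + 4×1 = 52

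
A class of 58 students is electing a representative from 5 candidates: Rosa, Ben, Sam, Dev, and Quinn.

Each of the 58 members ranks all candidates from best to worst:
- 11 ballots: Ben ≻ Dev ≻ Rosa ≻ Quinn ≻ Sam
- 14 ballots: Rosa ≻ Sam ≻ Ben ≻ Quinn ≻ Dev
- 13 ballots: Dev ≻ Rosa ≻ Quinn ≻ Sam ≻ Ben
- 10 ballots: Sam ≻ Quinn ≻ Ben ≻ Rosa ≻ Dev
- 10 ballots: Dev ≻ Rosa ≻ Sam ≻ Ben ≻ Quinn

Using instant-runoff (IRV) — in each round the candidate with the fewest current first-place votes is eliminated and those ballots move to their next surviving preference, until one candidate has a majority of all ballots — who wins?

Round 1: Rosa 14, Ben 11, Sam 10, Dev 23, Quinn 0. Quinn eliminated.
Round 2: Rosa 14, Ben 11, Sam 10, Dev 23. Sam eliminated.
Round 3: Rosa 14, Ben 21, Dev 23. Rosa eliminated.
Round 4: Ben 35, Dev 23. Ben has a majority (≥30).

Ben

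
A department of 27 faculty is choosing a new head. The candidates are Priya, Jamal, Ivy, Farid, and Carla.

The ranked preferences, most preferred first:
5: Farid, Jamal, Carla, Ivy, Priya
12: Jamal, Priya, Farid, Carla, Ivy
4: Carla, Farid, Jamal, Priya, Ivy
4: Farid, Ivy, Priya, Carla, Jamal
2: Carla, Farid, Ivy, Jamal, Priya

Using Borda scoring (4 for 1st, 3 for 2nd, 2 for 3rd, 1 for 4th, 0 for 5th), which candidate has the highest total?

Farid

Priya: 5×0 + 12×3 + 4×1 + 4×2 + 2×0 = 48
Jamal: 5×3 + 12×4 + 4×2 + 4×0 + 2×1 = 73
Ivy: 5×1 + 12×0 + 4×0 + 4×3 + 2×2 = 21
Farid: 5×4 + 12×2 + 4×3 + 4×4 + 2×3 = 78
Carla: 5×2 + 12×1 + 4×4 + 4×1 + 2×4 = 50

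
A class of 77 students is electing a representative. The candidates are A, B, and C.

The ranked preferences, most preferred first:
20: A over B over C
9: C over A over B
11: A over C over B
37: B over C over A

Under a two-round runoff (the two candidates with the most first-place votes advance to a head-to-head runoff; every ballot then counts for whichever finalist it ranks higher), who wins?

Round 1 first-place votes: A 31, B 37, C 9. B and A advance.
Runoff: B is ranked above A on 37 ballots, A above B on 40.

A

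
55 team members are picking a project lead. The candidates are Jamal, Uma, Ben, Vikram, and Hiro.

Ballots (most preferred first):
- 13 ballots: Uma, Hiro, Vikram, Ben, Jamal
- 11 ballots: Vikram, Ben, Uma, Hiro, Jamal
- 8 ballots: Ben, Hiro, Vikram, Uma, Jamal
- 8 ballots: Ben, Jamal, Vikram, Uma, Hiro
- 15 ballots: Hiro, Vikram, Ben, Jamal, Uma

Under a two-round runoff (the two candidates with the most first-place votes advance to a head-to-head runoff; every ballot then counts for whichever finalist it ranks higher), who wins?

Round 1 first-place votes: Jamal 0, Uma 13, Ben 16, Vikram 11, Hiro 15. Ben and Hiro advance.
Runoff: Ben is ranked above Hiro on 27 ballots, Hiro above Ben on 28.

Hiro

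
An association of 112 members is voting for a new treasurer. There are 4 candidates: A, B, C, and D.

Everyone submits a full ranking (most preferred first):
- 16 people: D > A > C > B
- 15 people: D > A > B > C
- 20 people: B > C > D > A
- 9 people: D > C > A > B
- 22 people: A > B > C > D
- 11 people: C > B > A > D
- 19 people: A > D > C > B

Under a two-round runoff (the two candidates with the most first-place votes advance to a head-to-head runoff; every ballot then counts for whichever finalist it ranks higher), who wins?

Round 1 first-place votes: A 41, B 20, C 11, D 40. A and D advance.
Runoff: A is ranked above D on 52 ballots, D above A on 60.

D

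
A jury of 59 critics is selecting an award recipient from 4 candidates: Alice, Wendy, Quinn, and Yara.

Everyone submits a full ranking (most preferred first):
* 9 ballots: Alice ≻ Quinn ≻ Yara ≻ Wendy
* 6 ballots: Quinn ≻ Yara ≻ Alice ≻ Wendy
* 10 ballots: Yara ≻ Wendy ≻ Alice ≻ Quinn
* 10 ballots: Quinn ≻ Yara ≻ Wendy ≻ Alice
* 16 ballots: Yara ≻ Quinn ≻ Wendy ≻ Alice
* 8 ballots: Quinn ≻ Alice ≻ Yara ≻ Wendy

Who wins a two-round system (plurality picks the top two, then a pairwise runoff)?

Round 1 first-place votes: Alice 9, Wendy 0, Quinn 24, Yara 26. Yara and Quinn advance.
Runoff: Yara is ranked above Quinn on 26 ballots, Quinn above Yara on 33.

Quinn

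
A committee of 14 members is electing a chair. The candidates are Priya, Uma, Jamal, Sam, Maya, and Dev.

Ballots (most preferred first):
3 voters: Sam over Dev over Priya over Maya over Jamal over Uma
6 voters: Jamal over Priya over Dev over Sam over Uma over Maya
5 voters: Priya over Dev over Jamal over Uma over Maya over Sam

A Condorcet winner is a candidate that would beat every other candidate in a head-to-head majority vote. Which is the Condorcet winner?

Priya vs Uma: 14–0
Priya vs Jamal: 8–6
Priya vs Sam: 11–3
Priya vs Maya: 14–0
Priya vs Dev: 11–3
Priya beats every other candidate.

Priya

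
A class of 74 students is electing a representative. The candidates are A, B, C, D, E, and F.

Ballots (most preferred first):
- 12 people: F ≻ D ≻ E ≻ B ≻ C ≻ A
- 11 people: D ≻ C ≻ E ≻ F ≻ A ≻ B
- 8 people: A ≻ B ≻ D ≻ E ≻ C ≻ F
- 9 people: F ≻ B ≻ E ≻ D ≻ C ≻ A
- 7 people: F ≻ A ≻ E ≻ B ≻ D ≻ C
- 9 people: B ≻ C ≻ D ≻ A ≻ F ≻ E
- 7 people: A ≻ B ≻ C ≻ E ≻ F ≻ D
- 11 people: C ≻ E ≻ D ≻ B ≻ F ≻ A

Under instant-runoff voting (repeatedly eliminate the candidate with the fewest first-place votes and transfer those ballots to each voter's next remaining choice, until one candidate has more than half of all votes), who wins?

Round 1: A 15, B 9, C 11, D 11, E 0, F 28. E eliminated.
Round 2: A 15, B 9, C 11, D 11, F 28. B eliminated.
Round 3: A 15, C 20, D 11, F 28. D eliminated.
Round 4: A 15, C 31, F 28. A eliminated.
Round 5: C 46, F 28. C has a majority (≥38).

C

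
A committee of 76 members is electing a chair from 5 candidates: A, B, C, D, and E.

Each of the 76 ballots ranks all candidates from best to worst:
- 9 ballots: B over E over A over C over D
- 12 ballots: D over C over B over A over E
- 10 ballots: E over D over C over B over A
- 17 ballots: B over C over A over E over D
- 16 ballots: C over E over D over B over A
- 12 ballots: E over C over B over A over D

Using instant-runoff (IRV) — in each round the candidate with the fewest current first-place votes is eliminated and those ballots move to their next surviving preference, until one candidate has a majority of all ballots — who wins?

Round 1: A 0, B 26, C 16, D 12, E 22. A eliminated.
Round 2: B 26, C 16, D 12, E 22. D eliminated.
Round 3: B 26, C 28, E 22. E eliminated.
Round 4: B 26, C 50. C has a majority (≥39).

C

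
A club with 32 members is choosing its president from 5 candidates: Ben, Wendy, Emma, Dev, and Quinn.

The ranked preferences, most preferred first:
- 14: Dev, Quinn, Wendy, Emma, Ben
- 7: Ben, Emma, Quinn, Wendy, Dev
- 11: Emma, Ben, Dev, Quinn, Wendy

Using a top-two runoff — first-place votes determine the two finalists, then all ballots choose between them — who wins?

Emma

Round 1 first-place votes: Ben 7, Wendy 0, Emma 11, Dev 14, Quinn 0. Dev and Emma advance.
Runoff: Dev is ranked above Emma on 14 ballots, Emma above Dev on 18.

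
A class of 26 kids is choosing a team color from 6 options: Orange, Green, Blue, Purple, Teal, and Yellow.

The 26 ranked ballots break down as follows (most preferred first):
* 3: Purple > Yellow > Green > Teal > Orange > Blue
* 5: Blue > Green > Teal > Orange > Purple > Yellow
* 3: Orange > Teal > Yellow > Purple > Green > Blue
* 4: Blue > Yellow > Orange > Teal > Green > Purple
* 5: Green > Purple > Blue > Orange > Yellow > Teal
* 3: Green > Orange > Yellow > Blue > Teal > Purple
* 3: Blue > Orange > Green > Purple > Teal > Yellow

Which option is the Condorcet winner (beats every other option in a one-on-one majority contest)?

Green vs Orange: 16–10
Green vs Blue: 14–12
Green vs Purple: 20–6
Green vs Teal: 19–7
Green vs Yellow: 16–10
Green beats every other option.

Green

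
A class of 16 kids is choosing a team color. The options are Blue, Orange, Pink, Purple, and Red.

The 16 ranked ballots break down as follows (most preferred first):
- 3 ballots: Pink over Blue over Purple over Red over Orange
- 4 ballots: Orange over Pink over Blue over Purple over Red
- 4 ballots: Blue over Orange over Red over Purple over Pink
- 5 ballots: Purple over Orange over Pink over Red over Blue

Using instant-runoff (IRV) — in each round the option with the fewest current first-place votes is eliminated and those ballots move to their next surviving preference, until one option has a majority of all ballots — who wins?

Blue

Round 1: Blue 4, Orange 4, Pink 3, Purple 5, Red 0. Red eliminated.
Round 2: Blue 4, Orange 4, Pink 3, Purple 5. Pink eliminated.
Round 3: Blue 7, Orange 4, Purple 5. Orange eliminated.
Round 4: Blue 11, Purple 5. Blue has a majority (≥9).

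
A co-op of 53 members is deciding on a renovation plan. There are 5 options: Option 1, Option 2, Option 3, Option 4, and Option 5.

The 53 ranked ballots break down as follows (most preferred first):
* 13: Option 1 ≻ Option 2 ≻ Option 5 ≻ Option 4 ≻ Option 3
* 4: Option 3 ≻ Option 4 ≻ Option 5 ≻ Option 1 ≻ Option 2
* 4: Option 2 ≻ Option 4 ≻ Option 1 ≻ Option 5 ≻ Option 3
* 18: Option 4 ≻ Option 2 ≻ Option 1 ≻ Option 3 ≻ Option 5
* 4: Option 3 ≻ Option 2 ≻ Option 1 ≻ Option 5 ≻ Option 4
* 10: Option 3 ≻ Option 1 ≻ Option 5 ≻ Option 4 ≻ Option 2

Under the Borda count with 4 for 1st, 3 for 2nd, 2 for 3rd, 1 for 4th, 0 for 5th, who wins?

Option 1

Option 1: 13×4 + 4×1 + 4×2 + 18×2 + 4×2 + 10×3 = 138
Option 2: 13×3 + 4×0 + 4×4 + 18×3 + 4×3 + 10×0 = 121
Option 3: 13×0 + 4×4 + 4×0 + 18×1 + 4×4 + 10×4 = 90
Option 4: 13×1 + 4×3 + 4×3 + 18×4 + 4×0 + 10×1 = 119
Option 5: 13×2 + 4×2 + 4×1 + 18×0 + 4×1 + 10×2 = 62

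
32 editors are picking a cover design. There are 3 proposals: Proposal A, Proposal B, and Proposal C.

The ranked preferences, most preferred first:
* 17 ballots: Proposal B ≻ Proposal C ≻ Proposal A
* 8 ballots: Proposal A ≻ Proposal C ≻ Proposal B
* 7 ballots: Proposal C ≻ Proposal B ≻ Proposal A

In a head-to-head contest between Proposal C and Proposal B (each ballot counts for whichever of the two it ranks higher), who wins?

Proposal B

Proposal C is ranked above Proposal B on 15 ballots; Proposal B above Proposal C on 17.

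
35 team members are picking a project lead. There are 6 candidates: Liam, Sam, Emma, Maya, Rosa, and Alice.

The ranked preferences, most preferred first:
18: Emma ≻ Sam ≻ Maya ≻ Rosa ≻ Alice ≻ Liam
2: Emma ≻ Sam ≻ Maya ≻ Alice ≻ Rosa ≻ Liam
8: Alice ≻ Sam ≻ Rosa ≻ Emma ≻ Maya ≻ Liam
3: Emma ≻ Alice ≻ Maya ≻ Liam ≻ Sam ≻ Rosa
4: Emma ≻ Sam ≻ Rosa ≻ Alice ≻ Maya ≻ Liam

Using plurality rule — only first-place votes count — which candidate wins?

Emma

First-place votes: Liam 0, Sam 0, Emma 27, Maya 0, Rosa 0, Alice 8.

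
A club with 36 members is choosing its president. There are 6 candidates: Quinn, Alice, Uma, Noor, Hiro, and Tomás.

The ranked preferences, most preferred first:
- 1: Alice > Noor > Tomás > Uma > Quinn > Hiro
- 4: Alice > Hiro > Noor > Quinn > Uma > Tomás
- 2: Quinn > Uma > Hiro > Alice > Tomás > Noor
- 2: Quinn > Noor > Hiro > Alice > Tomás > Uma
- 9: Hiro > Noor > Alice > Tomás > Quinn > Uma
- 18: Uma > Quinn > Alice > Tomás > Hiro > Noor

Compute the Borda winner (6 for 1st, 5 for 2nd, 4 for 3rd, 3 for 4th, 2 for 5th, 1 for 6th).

Alice

Quinn: 1×2 + 4×3 + 2×6 + 2×6 + 9×2 + 18×5 = 146
Alice: 1×6 + 4×6 + 2×3 + 2×3 + 9×4 + 18×4 = 150
Uma: 1×3 + 4×2 + 2×5 + 2×1 + 9×1 + 18×6 = 140
Noor: 1×5 + 4×4 + 2×1 + 2×5 + 9×5 + 18×1 = 96
Hiro: 1×1 + 4×5 + 2×4 + 2×4 + 9×6 + 18×2 = 127
Tomás: 1×4 + 4×1 + 2×2 + 2×2 + 9×3 + 18×3 = 97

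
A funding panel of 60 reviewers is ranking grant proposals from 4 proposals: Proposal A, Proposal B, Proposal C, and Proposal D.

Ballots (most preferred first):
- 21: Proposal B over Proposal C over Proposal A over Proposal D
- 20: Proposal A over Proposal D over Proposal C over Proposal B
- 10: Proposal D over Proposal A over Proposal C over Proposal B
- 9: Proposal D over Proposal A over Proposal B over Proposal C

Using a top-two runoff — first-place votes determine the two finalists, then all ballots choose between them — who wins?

Proposal A

Round 1 first-place votes: Proposal A 20, Proposal B 21, Proposal C 0, Proposal D 19. Proposal B and Proposal A advance.
Runoff: Proposal B is ranked above Proposal A on 21 ballots, Proposal A above Proposal B on 39.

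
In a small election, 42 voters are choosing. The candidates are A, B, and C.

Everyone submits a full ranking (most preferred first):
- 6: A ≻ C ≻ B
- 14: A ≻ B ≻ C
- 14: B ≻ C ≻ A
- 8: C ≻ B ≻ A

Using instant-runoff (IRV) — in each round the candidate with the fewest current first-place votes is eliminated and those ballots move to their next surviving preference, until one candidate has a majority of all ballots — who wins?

B

Round 1: A 20, B 14, C 8. C eliminated.
Round 2: A 20, B 22. B has a majority (≥22).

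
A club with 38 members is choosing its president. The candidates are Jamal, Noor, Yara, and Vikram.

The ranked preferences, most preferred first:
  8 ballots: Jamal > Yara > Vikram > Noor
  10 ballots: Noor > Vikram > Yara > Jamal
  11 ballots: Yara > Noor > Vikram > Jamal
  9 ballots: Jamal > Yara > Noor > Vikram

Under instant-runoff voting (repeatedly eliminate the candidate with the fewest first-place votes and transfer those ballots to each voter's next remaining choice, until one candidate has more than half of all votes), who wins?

Round 1: Jamal 17, Noor 10, Yara 11, Vikram 0. Vikram eliminated.
Round 2: Jamal 17, Noor 10, Yara 11. Noor eliminated.
Round 3: Jamal 17, Yara 21. Yara has a majority (≥20).

Yara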